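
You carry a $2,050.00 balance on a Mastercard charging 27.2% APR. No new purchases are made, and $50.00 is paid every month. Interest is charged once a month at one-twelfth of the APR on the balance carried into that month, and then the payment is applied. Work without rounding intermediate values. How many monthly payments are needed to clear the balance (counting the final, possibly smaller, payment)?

119 payments

Monthly rate r = 27.2%/12 = 2.26667% = 0.0226667.
Recurrence: B ← B·(1+r) − $50.00.
Month 1: interest $46.47; balance after payment $2,046.47.
Month 2: interest $46.39; balance after payment $2,042.85.
Closed form: n = −ln(1 − rB₀/P)/ln(1+r) = −ln(0.070667)/ln(1.02267) ≈ 118.222, so the balance reaches zero during payment 119.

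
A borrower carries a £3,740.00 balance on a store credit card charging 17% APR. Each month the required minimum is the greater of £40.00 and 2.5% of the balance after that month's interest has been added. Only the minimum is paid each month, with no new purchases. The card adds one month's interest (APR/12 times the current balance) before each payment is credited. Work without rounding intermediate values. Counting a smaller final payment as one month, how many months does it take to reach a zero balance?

Monthly rate r = 17%/12 = 1.41667% = 0.0141667.
While 2.5% of the post-interest balance exceeds £40.00, each month B ← (B·(1+r))·(1 − 0.025), i.e. B shrinks by the factor (1+r)·0.975 = 0.98881.
This holds for months 1–77. Entering month 78 the balance is £1,572.70; 2.5% of the post-interest balance is now below £40.00, so the flat £40.00 minimum applies from here.
From month 78 a fixed £40.00 at rate r clears £1,572.70 in 58 more payments. Total: 77 + 58 = 135 months.

135 months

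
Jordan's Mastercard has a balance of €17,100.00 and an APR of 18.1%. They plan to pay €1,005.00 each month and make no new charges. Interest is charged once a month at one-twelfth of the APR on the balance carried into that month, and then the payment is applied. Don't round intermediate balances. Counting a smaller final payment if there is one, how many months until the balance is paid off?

Monthly rate r = 18.1%/12 = 1.50833% = 0.0150833.
Recurrence: B ← B·(1+r) − €1,005.00.
Month 1: interest €257.93; balance after payment €16,352.92.
Month 2: interest €246.66; balance after payment €15,594.58.
Closed form: n = −ln(1 − rB₀/P)/ln(1+r) = −ln(0.74336)/ln(1.01508) ≈ 19.810, so the balance reaches zero during payment 20.

20 payments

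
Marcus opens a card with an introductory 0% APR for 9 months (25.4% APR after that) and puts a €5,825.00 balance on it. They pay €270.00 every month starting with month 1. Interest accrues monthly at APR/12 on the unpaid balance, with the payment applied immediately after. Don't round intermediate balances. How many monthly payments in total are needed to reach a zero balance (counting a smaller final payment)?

24 payments

Promo months 1–9 at r₀ = 0%/12 = 0; months 10+ at r₁ = 25.4%/12 = 0.0211667.
After month 9 (no interest yet): B = €5,825.00 − 9·€270.00 = €3,395.00.
Then at r₁ with €270.00/mo: n₂ = −ln(1 − r₁·B/P)/ln(1+r₁) ≈ 14.77 → 15 more payments.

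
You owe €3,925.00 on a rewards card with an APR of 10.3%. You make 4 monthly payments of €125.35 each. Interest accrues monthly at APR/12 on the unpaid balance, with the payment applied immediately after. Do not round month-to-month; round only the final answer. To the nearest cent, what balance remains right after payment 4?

Monthly rate r = 10.3%/12 = 0.858333% = 0.00858333.
Each month: B ← B·(1+r) − €125.35.
Month 1: interest €33.69; balance after payment €3,833.34.
Month 2: interest €32.90; balance after payment €3,740.89.
Month 3: interest €32.11; balance after payment €3,647.65.
Month 4: interest €31.31; balance after payment €3,553.61.

€3,553.61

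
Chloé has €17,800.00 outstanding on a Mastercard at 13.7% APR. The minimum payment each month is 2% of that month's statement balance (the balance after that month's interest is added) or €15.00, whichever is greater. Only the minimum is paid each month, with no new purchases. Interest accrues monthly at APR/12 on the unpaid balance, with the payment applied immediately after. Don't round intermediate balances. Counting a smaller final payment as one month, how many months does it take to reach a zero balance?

Monthly rate r = 13.7%/12 = 1.14167% = 0.0114167.
While 2% of the post-interest balance exceeds €15.00, each month B ← (B·(1+r))·(1 − 0.02), i.e. B shrinks by the factor (1+r)·0.98 = 0.99119.
This holds for months 1–360. Entering month 361 the balance is €735.61; 2% of the post-interest balance is now below €15.00, so the flat €15.00 minimum applies from here.
From month 361 a fixed €15.00 at rate r clears €735.61 in 73 more payments. Total: 360 + 73 = 433 months.

433 months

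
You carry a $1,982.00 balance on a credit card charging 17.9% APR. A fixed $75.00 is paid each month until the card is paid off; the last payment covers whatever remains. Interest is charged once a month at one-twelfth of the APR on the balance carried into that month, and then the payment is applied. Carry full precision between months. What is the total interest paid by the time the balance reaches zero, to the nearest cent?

$556.83

Monthly rate r = 17.9%/12 = 1.49167% = 0.0149167.
Payoff takes n = ⌈−ln(1 − rB₀/P)/ln(1+r)⌉ = ⌈33.850⌉ = 34 payments; the last is $63.83.
Total paid = 33·$75.00 + $63.83 = $2,538.83.
Total interest = total paid − principal = $2,538.83 − $1,982.00 = $556.83.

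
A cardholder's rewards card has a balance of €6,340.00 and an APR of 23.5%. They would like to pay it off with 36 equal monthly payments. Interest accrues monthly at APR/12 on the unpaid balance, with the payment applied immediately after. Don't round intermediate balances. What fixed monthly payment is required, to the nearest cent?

Monthly rate r = 23.5%/12 = 1.95833% = 0.0195833.
Level-payment amortization: P = B₀·r / (1 − (1+r)^(−n)) = 6340.00·0.0195833 / (1 − 1.01958^(−36)).
Denominator 1 − (1+r)^(−36) = 0.502512922.
P = 124.158 / 0.502512922 ≈ 247.07.

€247.07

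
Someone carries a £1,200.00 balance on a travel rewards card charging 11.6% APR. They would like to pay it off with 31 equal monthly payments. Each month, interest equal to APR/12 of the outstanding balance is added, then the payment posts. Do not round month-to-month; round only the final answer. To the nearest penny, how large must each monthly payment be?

Monthly rate r = 11.6%/12 = 0.966667% = 0.00966667.
Level-payment amortization: P = B₀·r / (1 − (1+r)^(−n)) = 1200.00·0.00966667 / (1 − 1.00967^(−31)).
Denominator 1 − (1+r)^(−31) = 0.257867548.
P = 11.6 / 0.257867548 ≈ 44.98.

£44.98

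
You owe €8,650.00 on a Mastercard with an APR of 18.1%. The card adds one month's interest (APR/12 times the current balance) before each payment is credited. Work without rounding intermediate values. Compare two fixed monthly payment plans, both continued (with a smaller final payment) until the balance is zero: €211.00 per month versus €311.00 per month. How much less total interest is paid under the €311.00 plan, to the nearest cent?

€2,276.97

Monthly rate r = 18.1%/12 = 1.50833% = 0.0150833.
At €211.00/mo: n = ⌈−ln(1 − rB₀/P)/ln(1+r)⌉ = 65 payments (last €72.42); total interest = total paid − €8,650.00 = €4,926.42.
At €311.00/mo: 37 payments (last €103.45); total interest €2,649.45.
Interest saved = €4,926.42 − €2,649.45 = €2,276.97.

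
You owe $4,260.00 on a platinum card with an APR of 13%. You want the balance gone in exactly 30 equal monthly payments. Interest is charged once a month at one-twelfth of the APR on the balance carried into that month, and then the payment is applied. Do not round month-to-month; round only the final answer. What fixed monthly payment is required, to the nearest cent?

$167.08

Monthly rate r = 13%/12 = 1.08333% = 0.0108333.
Level-payment amortization: P = B₀·r / (1 − (1+r)^(−n)) = 4260.00·0.0108333 / (1 − 1.01083^(−30)).
Denominator 1 − (1+r)^(−30) = 0.276208705.
P = 46.15 / 0.276208705 ≈ 167.08.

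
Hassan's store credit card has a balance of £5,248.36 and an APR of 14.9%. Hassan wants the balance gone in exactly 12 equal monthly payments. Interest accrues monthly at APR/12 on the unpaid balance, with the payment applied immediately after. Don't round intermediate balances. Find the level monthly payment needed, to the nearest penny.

£473.46

Monthly rate r = 14.9%/12 = 1.24167% = 0.0124167.
Level-payment amortization: P = B₀·r / (1 − (1+r)^(−n)) = 5248.36·0.0124167 / (1 − 1.01242^(−12)).
Denominator 1 − (1+r)^(−12) = 0.137640072.
P = 65.1671 / 0.137640072 ≈ 473.46.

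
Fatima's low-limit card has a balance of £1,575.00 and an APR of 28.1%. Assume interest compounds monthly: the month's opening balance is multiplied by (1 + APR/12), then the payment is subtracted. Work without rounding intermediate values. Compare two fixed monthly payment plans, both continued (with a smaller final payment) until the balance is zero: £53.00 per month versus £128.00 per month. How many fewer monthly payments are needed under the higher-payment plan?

Monthly rate r = 28.1%/12 = 2.34167% = 0.0234167.
At £53.00/mo: n = ⌈−ln(1 − rB₀/P)/ln(1+r)⌉ = 52 payments (last £22.65); total interest = total paid − £1,575.00 = £1,150.65.
At £128.00/mo: 15 payments (last £87.76); total interest £304.76.
Payments saved = 52 − 15 = 37.

37 fewer payments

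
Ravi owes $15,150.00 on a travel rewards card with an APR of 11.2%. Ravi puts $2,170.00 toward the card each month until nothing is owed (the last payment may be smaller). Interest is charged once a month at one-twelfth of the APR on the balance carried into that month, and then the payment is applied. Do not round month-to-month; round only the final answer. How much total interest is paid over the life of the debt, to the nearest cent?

Monthly rate r = 11.2%/12 = 0.933333% = 0.00933333.
Payoff takes n = ⌈−ln(1 − rB₀/P)/ln(1+r)⌉ = ⌈7.253⌉ = 8 payments; the last is $551.05.
Total paid = 7·$2,170.00 + $551.05 = $15,741.05.
Total interest = total paid − principal = $15,741.05 − $15,150.00 = $591.05.

$591.05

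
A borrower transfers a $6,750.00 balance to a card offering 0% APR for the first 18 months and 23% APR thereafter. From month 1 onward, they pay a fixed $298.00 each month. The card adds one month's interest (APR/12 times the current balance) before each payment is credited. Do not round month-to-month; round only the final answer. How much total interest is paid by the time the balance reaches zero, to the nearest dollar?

Promo months 1–18 at r₀ = 0%/12 = 0; months 19+ at r₁ = 23%/12 = 0.0191667.
After month 18 (no interest yet): B = $6,750.00 − 18·$298.00 = $1,386.00.
Then at r₁ with $298.00/mo: n₂ = −ln(1 − r₁·B/P)/ln(1+r₁) ≈ 4.92 → 5 more payments.
Total paid = 22·$298.00 + $273.79 = $6,829.79; interest = $6,829.79 − $6,750.00 = $79.79.

$80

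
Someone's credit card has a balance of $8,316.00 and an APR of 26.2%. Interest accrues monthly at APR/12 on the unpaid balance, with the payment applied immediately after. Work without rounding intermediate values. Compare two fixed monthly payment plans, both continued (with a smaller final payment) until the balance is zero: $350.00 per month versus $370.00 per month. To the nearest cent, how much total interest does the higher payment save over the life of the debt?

Monthly rate r = 26.2%/12 = 2.18333% = 0.0218333.
At $350.00/mo: n = ⌈−ln(1 − rB₀/P)/ln(1+r)⌉ = 34 payments (last $302.54); total interest = total paid − $8,316.00 = $3,536.54.
At $370.00/mo: 32 payments (last $89.90); total interest $3,243.90.
Interest saved = $3,536.54 − $3,243.90 = $292.64.

$292.64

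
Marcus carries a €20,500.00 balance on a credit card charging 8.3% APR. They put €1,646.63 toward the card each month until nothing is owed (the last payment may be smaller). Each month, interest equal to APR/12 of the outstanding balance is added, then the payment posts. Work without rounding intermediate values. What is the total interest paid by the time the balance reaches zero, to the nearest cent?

€1,011.20

Monthly rate r = 8.3%/12 = 0.691667% = 0.00691667.
Payoff takes n = ⌈−ln(1 − rB₀/P)/ln(1+r)⌉ = ⌈13.064⌉ = 14 payments; the last is €105.01.
Total paid = 13·€1,646.63 + €105.01 = €21,511.20.
Total interest = total paid − principal = €21,511.20 − €20,500.00 = €1,011.20.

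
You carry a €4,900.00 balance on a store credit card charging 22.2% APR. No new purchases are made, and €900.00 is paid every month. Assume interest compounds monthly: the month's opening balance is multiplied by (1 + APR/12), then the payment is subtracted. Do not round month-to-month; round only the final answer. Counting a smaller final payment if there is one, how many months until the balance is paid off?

Monthly rate r = 22.2%/12 = 1.85% = 0.0185.
Recurrence: B ← B·(1+r) − €900.00.
Month 1: interest €90.65; balance after payment €4,090.65.
Month 2: interest €75.68; balance after payment €3,266.33.
Month 3: interest €60.43; balance after payment €2,426.75.
Month 4: interest €44.89; balance after payment €1,571.65.
Month 5: interest €29.08; balance after payment €700.72.
Month 6: interest €12.96; balance after payment €0.00.

6 payments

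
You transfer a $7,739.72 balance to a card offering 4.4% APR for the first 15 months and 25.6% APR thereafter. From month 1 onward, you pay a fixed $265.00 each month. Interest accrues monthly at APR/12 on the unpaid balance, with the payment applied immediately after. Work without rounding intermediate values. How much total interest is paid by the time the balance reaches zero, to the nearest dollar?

Promo months 1–15 at r₀ = 4.4%/12 = 0.00366667; months 16+ at r₁ = 25.6%/12 = 0.0213333.
After month 15: iterate B ← B·(1+r₀) − $265.00 for 15 months → $4,097.84.
Then at r₁ with $265.00/mo: n₂ = −ln(1 − r₁·B/P)/ln(1+r₁) ≈ 18.96 → 19 more payments.
Total paid = 33·$265.00 + $255.58 = $9,000.58; interest = $9,000.58 − $7,739.72 = $1,260.86.

$1,261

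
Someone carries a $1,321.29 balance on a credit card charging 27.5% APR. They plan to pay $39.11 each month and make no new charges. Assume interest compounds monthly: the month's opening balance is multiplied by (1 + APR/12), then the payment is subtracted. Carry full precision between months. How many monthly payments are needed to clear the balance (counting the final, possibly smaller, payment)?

66 months

Monthly rate r = 27.5%/12 = 2.29167% = 0.0229167.
Recurrence: B ← B·(1+r) − $39.11.
Month 1: interest $30.28; balance after payment $1,312.46.
Month 2: interest $30.08; balance after payment $1,303.43.
Closed form: n = −ln(1 − rB₀/P)/ln(1+r) = −ln(0.22578)/ln(1.02292) ≈ 65.680, so the balance reaches zero during payment 66.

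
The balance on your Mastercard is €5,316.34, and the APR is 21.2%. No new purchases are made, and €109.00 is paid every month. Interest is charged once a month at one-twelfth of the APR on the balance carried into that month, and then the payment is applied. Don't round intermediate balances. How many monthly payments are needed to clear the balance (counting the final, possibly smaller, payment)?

113 payments

Monthly rate r = 21.2%/12 = 1.76667% = 0.0176667.
Recurrence: B ← B·(1+r) − €109.00.
Month 1: interest €93.92; balance after payment €5,301.26.
Month 2: interest €93.66; balance after payment €5,285.92.
Closed form: n = −ln(1 − rB₀/P)/ln(1+r) = −ln(0.13833)/ln(1.01767) ≈ 112.955, so the balance reaches zero during payment 113.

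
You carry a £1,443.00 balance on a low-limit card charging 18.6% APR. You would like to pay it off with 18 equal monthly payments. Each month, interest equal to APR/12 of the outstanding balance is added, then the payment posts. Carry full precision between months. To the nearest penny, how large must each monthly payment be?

Monthly rate r = 18.6%/12 = 1.55% = 0.0155.
Level-payment amortization: P = B₀·r / (1 − (1+r)^(−n)) = 1443.00·0.0155 / (1 − 1.0155^(−18)).
Denominator 1 − (1+r)^(−18) = 0.241839244.
P = 22.3665 / 0.241839244 ≈ 92.48.

£92.48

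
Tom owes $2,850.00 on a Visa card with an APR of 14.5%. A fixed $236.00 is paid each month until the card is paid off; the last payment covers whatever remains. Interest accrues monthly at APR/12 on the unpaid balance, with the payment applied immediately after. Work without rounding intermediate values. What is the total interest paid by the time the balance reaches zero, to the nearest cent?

$249.41

Monthly rate r = 14.5%/12 = 1.20833% = 0.0120833.
Payoff takes n = ⌈−ln(1 − rB₀/P)/ln(1+r)⌉ = ⌈13.132⌉ = 14 payments; the last is $31.41.
Total paid = 13·$236.00 + $31.41 = $3,099.41.
Total interest = total paid − principal = $3,099.41 − $2,850.00 = $249.41.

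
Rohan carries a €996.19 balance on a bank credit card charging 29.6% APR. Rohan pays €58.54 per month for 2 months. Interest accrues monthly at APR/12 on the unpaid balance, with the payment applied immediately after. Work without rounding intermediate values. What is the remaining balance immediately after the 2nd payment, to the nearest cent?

€927.42

Monthly rate r = 29.6%/12 = 2.46667% = 0.0246667.
Each month: B ← B·(1+r) − €58.54.
Month 1: interest €24.57; balance after payment €962.22.
Month 2: interest €23.73; balance after payment €927.42.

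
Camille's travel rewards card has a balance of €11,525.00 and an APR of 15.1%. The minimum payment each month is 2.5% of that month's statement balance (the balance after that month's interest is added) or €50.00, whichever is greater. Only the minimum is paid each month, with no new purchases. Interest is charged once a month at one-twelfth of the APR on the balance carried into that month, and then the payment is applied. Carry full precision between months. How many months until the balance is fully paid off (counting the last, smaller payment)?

193 months

Monthly rate r = 15.1%/12 = 1.25833% = 0.0125833.
While 2.5% of the post-interest balance exceeds €50.00, each month B ← (B·(1+r))·(1 − 0.025), i.e. B shrinks by the factor (1+r)·0.975 = 0.98727.
This holds for months 1–138. Entering month 139 the balance is €1,966.64; 2.5% of the post-interest balance is now below €50.00, so the flat €50.00 minimum applies from here.
From month 139 a fixed €50.00 at rate r clears €1,966.64 in 55 more payments. Total: 138 + 55 = 193 months.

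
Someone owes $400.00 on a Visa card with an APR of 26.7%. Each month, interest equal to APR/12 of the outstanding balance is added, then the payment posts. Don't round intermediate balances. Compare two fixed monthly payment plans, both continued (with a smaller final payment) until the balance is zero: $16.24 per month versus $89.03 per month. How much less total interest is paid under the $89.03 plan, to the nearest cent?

Monthly rate r = 26.7%/12 = 2.225% = 0.02225.
At $16.24/mo: n = ⌈−ln(1 − rB₀/P)/ln(1+r)⌉ = 37 payments (last $1.43); total interest = total paid − $400.00 = $186.07.
At $89.03/mo: 5 payments (last $70.15); total interest $26.27.
Interest saved = $186.07 − $26.27 = $159.80.

$159.80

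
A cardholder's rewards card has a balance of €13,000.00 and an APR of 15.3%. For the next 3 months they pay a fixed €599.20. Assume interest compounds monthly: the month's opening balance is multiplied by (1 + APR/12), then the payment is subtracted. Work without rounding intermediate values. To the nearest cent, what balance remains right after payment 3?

Monthly rate r = 15.3%/12 = 1.275% = 0.01275.
Each month: B ← B·(1+r) − €599.20.
Month 1: interest €165.75; balance after payment €12,566.55.
Month 2: interest €160.22; balance after payment €12,127.57.
Month 3: interest €154.63; balance after payment €11,683.00.

€11,683.00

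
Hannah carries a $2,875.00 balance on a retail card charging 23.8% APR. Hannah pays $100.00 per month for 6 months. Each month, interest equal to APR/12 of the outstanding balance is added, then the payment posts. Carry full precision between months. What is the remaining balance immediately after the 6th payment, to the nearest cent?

$2,604.00

Monthly rate r = 23.8%/12 = 1.98333% = 0.0198333.
Each month: B ← B·(1+r) − $100.00.
Month 1: interest $57.02; balance after payment $2,832.02.
Month 2: interest $56.17; balance after payment $2,788.19.
Month 3: interest $55.30; balance after payment $2,743.49.
Month 4: interest $54.41; balance after payment $2,697.90.
Month 5: interest $53.51; balance after payment $2,651.41.
Month 6: interest $52.59; balance after payment $2,604.00.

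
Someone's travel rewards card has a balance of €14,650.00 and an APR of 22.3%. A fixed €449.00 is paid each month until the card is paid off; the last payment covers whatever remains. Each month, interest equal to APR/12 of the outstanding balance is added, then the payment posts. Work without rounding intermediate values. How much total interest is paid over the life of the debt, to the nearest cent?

Monthly rate r = 22.3%/12 = 1.85833% = 0.0185833.
Payoff takes n = ⌈−ln(1 − rB₀/P)/ln(1+r)⌉ = ⌈50.631⌉ = 51 payments; the last is €284.42.
Total paid = 50·€449.00 + €284.42 = €22,734.42.
Total interest = total paid − principal = €22,734.42 − €14,650.00 = €8,084.42.

€8,084.42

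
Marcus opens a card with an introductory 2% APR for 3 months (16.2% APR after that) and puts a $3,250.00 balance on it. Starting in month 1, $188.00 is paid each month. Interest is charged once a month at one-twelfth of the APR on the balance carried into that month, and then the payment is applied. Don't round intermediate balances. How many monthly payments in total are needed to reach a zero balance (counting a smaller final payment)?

Promo months 1–3 at r₀ = 2%/12 = 0.00166667; months 4+ at r₁ = 16.2%/12 = 0.0135.
After month 3: iterate B ← B·(1+r₀) − $188.00 for 3 months → $2,701.34.
Then at r₁ with $188.00/mo: n₂ = −ln(1 − r₁·B/P)/ln(1+r₁) ≈ 16.08 → 17 more payments.

20 months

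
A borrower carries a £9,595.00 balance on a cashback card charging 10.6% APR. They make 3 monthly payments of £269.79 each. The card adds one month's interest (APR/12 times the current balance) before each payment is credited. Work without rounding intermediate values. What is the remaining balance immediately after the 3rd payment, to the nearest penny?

Monthly rate r = 10.6%/12 = 0.883333% = 0.00883333.
Each month: B ← B·(1+r) − £269.79.
Month 1: interest £84.76; balance after payment £9,409.97.
Month 2: interest £83.12; balance after payment £9,223.30.
Month 3: interest £81.47; balance after payment £9,034.98.

£9,034.98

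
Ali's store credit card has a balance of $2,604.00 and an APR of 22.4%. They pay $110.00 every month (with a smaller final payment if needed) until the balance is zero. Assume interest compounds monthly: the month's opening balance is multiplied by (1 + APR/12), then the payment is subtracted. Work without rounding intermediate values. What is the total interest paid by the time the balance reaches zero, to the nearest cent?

$864.95

Monthly rate r = 22.4%/12 = 1.86667% = 0.0186667.
Payoff takes n = ⌈−ln(1 − rB₀/P)/ln(1+r)⌉ = ⌈31.534⌉ = 32 payments; the last is $58.95.
Total paid = 31·$110.00 + $58.95 = $3,468.95.
Total interest = total paid − principal = $3,468.95 − $2,604.00 = $864.95.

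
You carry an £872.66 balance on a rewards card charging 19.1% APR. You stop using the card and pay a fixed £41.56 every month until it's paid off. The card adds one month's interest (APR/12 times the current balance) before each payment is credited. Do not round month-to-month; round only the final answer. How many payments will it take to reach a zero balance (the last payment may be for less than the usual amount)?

Monthly rate r = 19.1%/12 = 1.59167% = 0.0159167.
Recurrence: B ← B·(1+r) − £41.56.
Month 1: interest £13.89; balance after payment £844.99.
Month 2: interest £13.45; balance after payment £816.88.
Closed form: n = −ln(1 − rB₀/P)/ln(1+r) = −ln(0.66579)/ln(1.01592) ≈ 25.760, so the balance reaches zero during payment 26.

26 months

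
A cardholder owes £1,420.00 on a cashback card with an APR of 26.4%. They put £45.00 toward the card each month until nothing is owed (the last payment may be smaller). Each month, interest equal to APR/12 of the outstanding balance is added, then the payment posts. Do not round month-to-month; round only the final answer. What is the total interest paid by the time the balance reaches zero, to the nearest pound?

£1,030

Monthly rate r = 26.4%/12 = 2.2% = 0.022.
Payoff takes n = ⌈−ln(1 − rB₀/P)/ln(1+r)⌉ = ⌈54.449⌉ = 55 payments; the last is £20.34.
Total paid = 54·£45.00 + £20.34 = £2,450.34.
Total interest = total paid − principal = £2,450.34 − £1,420.00 = £1,030.34.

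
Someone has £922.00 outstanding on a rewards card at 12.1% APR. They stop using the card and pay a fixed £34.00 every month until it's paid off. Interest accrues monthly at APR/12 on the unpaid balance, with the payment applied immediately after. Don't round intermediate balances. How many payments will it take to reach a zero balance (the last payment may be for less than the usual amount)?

32 payments

Monthly rate r = 12.1%/12 = 1.00833% = 0.0100833.
Recurrence: B ← B·(1+r) − £34.00.
Month 1: interest £9.30; balance after payment £897.30.
Month 2: interest £9.05; balance after payment £872.34.
Closed form: n = −ln(1 − rB₀/P)/ln(1+r) = −ln(0.72656)/ln(1.01008) ≈ 31.838, so the balance reaches zero during payment 32.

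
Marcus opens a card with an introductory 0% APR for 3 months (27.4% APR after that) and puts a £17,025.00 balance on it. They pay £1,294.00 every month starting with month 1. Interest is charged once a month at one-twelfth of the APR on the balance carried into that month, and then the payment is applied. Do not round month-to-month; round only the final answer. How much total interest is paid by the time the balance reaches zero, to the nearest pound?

Promo months 1–3 at r₀ = 0%/12 = 0; months 4+ at r₁ = 27.4%/12 = 0.0228333.
After month 3 (no interest yet): B = £17,025.00 − 3·£1,294.00 = £13,143.00.
Then at r₁ with £1,294.00/mo: n₂ = −ln(1 − r₁·B/P)/ln(1+r₁) ≈ 11.69 → 12 more payments.
Total paid = 14·£1,294.00 + £892.30 = £19,008.30; interest = £19,008.30 − £17,025.00 = £1,983.30.

£1,983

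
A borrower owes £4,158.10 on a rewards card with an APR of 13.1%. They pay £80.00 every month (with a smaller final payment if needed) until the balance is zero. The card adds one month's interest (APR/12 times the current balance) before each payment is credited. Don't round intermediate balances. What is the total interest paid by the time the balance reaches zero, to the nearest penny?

Monthly rate r = 13.1%/12 = 1.09167% = 0.0109167.
Payoff takes n = ⌈−ln(1 − rB₀/P)/ln(1+r)⌉ = ⌈77.178⌉ = 78 payments; the last is £14.29.
Total paid = 77·£80.00 + £14.29 = £6,174.29.
Total interest = total paid − principal = £6,174.29 − £4,158.10 = £2,016.19.

£2,016.19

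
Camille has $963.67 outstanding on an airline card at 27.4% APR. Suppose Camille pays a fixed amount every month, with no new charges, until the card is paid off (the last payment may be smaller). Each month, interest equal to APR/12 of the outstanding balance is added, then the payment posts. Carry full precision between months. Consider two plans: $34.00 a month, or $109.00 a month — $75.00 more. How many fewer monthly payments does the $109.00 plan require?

Monthly rate r = 27.4%/12 = 2.28333% = 0.0228333.
At $34.00/mo: n = ⌈−ln(1 − rB₀/P)/ln(1+r)⌉ = 47 payments (last $4.94); total interest = total paid − $963.67 = $605.27.
At $109.00/mo: 10 payments (last $107.65); total interest $124.98.
Payments saved = 47 − 10 = 37.

37 fewer payments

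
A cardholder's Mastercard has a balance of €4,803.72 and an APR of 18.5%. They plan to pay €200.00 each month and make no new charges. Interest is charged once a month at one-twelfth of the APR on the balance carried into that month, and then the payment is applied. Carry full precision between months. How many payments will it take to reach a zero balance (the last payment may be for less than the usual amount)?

Monthly rate r = 18.5%/12 = 1.54167% = 0.0154167.
Recurrence: B ← B·(1+r) − €200.00.
Month 1: interest €74.06; balance after payment €4,677.78.
Month 2: interest €72.12; balance after payment €4,549.89.
Closed form: n = −ln(1 − rB₀/P)/ln(1+r) = −ln(0.62971)/ln(1.01542) ≈ 30.230, so the balance reaches zero during payment 31.

31 payments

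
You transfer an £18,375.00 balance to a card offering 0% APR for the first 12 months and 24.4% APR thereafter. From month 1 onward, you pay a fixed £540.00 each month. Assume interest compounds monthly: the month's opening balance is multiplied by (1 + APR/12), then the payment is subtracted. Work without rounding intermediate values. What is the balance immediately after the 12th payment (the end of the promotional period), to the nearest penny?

Promo months 1–12 at r₀ = 0%/12 = 0; months 13+ at r₁ = 24.4%/12 = 0.0203333.
After month 12 (no interest yet): B = £18,375.00 − 12·£540.00 = £11,895.00.

£11,895.00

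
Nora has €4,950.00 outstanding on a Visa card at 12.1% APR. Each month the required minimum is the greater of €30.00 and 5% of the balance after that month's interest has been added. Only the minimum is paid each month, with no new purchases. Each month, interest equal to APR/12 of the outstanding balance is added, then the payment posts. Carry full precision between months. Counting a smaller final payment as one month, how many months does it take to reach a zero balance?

74 months

Monthly rate r = 12.1%/12 = 1.00833% = 0.0100833.
While 5% of the post-interest balance exceeds €30.00, each month B ← (B·(1+r))·(1 − 0.05), i.e. B shrinks by the factor (1+r)·0.95 = 0.95958.
This holds for months 1–52. Entering month 53 the balance is €579.17; 5% of the post-interest balance is now below €30.00, so the flat €30.00 minimum applies from here.
From month 53 a fixed €30.00 at rate r clears €579.17 in 22 more payments. Total: 52 + 22 = 74 months.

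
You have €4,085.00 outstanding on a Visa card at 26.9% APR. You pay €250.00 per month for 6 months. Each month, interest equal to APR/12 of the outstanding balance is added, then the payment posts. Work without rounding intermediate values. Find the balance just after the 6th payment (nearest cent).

Monthly rate r = 26.9%/12 = 2.24167% = 0.0224167.
Each month: B ← B·(1+r) − €250.00.
Month 1: interest €91.57; balance after payment €3,926.57.
Month 2: interest €88.02; balance after payment €3,764.59.
Month 3: interest €84.39; balance after payment €3,598.98.
Month 4: interest €80.68; balance after payment €3,429.66.
Month 5: interest €76.88; balance after payment €3,256.54.
Month 6: interest €73.00; balance after payment €3,079.54.

€3,079.54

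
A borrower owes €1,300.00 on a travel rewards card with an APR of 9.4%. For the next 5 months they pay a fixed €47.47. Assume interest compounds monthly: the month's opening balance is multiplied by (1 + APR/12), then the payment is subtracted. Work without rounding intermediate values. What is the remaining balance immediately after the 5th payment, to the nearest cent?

Monthly rate r = 9.4%/12 = 0.783333% = 0.00783333.
Each month: B ← B·(1+r) − €47.47.
Month 1: interest €10.18; balance after payment €1,262.71.
Month 2: interest €9.89; balance after payment €1,225.13.
Month 3: interest €9.60; balance after payment €1,187.26.
Month 4: interest €9.30; balance after payment €1,149.09.
Month 5: interest €9.00; balance after payment €1,110.62.

€1,110.62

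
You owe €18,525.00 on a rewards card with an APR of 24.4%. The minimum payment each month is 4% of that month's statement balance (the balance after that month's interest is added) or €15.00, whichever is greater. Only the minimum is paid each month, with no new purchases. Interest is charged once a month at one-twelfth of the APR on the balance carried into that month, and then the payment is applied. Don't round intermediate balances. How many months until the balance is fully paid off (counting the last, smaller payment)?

Monthly rate r = 24.4%/12 = 2.03333% = 0.0203333.
While 4% of the post-interest balance exceeds €15.00, each month B ← (B·(1+r))·(1 − 0.04), i.e. B shrinks by the factor (1+r)·0.96 = 0.97952.
This holds for months 1–190. Entering month 191 the balance is €363.32; 4% of the post-interest balance is now below €15.00, so the flat €15.00 minimum applies from here.
From month 191 a fixed €15.00 at rate r clears €363.32 in 34 more payments. Total: 190 + 34 = 224 months.

224 months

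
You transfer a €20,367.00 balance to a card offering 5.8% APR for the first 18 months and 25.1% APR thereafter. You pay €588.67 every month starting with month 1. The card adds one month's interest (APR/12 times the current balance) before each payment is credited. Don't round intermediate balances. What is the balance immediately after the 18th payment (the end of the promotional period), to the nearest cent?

€11,170.83

Promo months 1–18 at r₀ = 5.8%/12 = 0.00483333; months 19+ at r₁ = 25.1%/12 = 0.0209167.
After month 18: iterate B ← B·(1+r₀) − €588.67 for 18 months → €11,170.83.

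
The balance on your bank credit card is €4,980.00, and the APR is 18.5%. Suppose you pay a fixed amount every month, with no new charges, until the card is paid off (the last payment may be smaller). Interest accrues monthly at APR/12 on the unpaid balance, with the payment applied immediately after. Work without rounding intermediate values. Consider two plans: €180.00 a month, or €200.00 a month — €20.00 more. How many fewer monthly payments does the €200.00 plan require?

Monthly rate r = 18.5%/12 = 1.54167% = 0.0154167.
At €180.00/mo: n = ⌈−ln(1 − rB₀/P)/ln(1+r)⌉ = 37 payments (last €62.44); total interest = total paid − €4,980.00 = €1,562.44.
At €200.00/mo: 32 payments (last €131.53); total interest €1,351.53.
Payments saved = 37 − 32 = 5.

5 fewer payments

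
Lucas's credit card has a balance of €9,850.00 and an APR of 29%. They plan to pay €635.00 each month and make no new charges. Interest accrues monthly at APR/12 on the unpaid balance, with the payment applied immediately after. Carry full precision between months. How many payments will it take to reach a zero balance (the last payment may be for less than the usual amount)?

20 months

Monthly rate r = 29%/12 = 2.41667% = 0.0241667.
Recurrence: B ← B·(1+r) − €635.00.
Month 1: interest €238.04; balance after payment €9,453.04.
Month 2: interest €228.45; balance after payment €9,046.49.
Closed form: n = −ln(1 − rB₀/P)/ln(1+r) = −ln(0.62513)/ln(1.02417) ≈ 19.674, so the balance reaches zero during payment 20.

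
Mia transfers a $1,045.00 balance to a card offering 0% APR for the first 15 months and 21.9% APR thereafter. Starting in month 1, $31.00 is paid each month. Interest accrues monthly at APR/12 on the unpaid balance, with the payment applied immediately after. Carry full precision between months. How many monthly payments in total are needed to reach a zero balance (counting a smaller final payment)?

39 months

Promo months 1–15 at r₀ = 0%/12 = 0; months 16+ at r₁ = 21.9%/12 = 0.01825.
After month 15 (no interest yet): B = $1,045.00 − 15·$31.00 = $580.00.
Then at r₁ with $31.00/mo: n₂ = −ln(1 − r₁·B/P)/ln(1+r₁) ≈ 23.10 → 24 more payments.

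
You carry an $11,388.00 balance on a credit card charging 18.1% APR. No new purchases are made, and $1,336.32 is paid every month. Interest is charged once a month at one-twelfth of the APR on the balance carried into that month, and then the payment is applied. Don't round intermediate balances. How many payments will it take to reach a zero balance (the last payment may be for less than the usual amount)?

Monthly rate r = 18.1%/12 = 1.50833% = 0.0150833.
Recurrence: B ← B·(1+r) − $1,336.32.
Month 1: interest $171.77; balance after payment $10,223.45.
Month 2: interest $154.20; balance after payment $9,041.33.
Closed form: n = −ln(1 − rB₀/P)/ln(1+r) = −ln(0.87146)/ln(1.01508) ≈ 9.190, so the balance reaches zero during payment 10.

10 payments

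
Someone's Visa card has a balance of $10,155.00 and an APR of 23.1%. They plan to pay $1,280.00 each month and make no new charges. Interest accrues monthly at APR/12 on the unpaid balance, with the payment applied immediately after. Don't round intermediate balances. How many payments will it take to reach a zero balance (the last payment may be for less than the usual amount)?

Monthly rate r = 23.1%/12 = 1.925% = 0.01925.
Recurrence: B ← B·(1+r) − $1,280.00.
Month 1: interest $195.48; balance after payment $9,070.48.
Month 2: interest $174.61; balance after payment $7,965.09.
Closed form: n = −ln(1 − rB₀/P)/ln(1+r) = −ln(0.84728)/ln(1.01925) ≈ 8.692, so the balance reaches zero during payment 9.

9 months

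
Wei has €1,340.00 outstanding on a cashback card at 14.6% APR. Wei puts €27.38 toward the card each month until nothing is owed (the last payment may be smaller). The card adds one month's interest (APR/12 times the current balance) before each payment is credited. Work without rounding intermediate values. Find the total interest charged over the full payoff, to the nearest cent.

Monthly rate r = 14.6%/12 = 1.21667% = 0.0121667.
Payoff takes n = ⌈−ln(1 − rB₀/P)/ln(1+r)⌉ = ⌈74.833⌉ = 75 payments; the last is €22.83.
Total paid = 74·€27.38 + €22.83 = €2,048.95.
Total interest = total paid − principal = €2,048.95 − €1,340.00 = €708.95.

€708.95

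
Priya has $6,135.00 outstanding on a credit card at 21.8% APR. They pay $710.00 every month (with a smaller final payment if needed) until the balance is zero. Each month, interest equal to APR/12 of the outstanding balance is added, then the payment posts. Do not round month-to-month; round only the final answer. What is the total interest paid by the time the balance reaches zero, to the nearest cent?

$600.74

Monthly rate r = 21.8%/12 = 1.81667% = 0.0181667.
Payoff takes n = ⌈−ln(1 − rB₀/P)/ln(1+r)⌉ = ⌈9.485⌉ = 10 payments; the last is $345.74.
Total paid = 9·$710.00 + $345.74 = $6,735.74.
Total interest = total paid − principal = $6,735.74 − $6,135.00 = $600.74.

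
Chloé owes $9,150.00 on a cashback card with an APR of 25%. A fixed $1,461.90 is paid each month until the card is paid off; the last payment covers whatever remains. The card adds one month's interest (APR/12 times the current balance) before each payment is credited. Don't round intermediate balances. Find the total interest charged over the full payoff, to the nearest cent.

Monthly rate r = 25%/12 = 2.08333% = 0.0208333.
Payoff takes n = ⌈−ln(1 − rB₀/P)/ln(1+r)⌉ = ⌈6.776⌉ = 7 payments; the last is $1,137.07.
Total paid = 6·$1,461.90 + $1,137.07 = $9,908.47.
Total interest = total paid − principal = $9,908.47 − $9,150.00 = $758.47.

$758.47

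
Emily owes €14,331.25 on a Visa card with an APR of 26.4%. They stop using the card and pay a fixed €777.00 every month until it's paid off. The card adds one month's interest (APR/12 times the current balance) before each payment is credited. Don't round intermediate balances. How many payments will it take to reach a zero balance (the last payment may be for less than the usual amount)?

Monthly rate r = 26.4%/12 = 2.2% = 0.022.
Recurrence: B ← B·(1+r) − €777.00.
Month 1: interest €315.29; balance after payment €13,869.54.
Month 2: interest €305.13; balance after payment €13,397.67.
Closed form: n = −ln(1 − rB₀/P)/ln(1+r) = −ln(0.59422)/ln(1.022) ≈ 23.918, so the balance reaches zero during payment 24.

24 payments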